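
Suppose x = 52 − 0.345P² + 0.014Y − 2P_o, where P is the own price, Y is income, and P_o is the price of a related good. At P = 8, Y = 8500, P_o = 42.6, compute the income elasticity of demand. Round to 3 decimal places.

1.868

x = 52 − 0.345(8)² + 0.014(8500) − 2(42.6) = 52 − 22.08 + 119 − 85.2 = 63.72.
∂x/∂Y = +0.014, so E_I = 0.014·(8500/63.72) ≈ 1.868.
E_I > 1: normal good (luxury).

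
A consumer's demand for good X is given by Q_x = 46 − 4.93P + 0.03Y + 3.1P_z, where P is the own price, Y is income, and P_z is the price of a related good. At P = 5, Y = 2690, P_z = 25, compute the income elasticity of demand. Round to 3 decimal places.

0.449

At the given point, Q_x = 46 − 4.93(5) + 0.03(2690) + 3.1(25) = 46 − 24.65 + 80.7 + 77.5 = 179.55.
∂Q_x/∂Y = +0.03, so E_I = 0.03·(2690/179.55) ≈ 0.449.
E_I ∈ (0,1): normal good (necessity).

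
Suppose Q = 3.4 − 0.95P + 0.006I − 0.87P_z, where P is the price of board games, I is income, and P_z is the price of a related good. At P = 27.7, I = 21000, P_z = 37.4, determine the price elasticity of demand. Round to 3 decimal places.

-0.373

Substituting, Q = 3.4 − 0.95(27.7) + 0.006(21000) − 0.87(37.4) = 3.4 − 26.315 + 126 − 32.538 = 70.547.
∂Q/∂P = −0.95, so E_p = (−0.95)·(27.7/70.547) ≈ -0.373.
|E_p| < 1: demand is inelastic.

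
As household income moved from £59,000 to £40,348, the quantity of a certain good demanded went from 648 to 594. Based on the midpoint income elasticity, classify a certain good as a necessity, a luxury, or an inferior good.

necessity

%ΔQ = (594 − 648)/[(648+594)/2] = -54/621 ≈ -0.0870.
%ΔI = (40,348 − 59,000)/[(59,000+40,348)/2] = -18652/49674 ≈ -0.3755.
E_I = %ΔQ/%ΔI ≈ 0.232.
E_I ∈ (0,1): normal good (necessity).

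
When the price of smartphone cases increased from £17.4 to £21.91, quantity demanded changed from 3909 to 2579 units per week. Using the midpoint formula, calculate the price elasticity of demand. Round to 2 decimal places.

-1.79

%Δq = (2579 − 3909)/[(3909 + 2579)/2] = -1330/3244 ≈ -0.4100.
%Δp = (21.91 − 17.4)/[(17.4 + 21.91)/2] = 4.51/19.655 ≈ 0.2295.
Arc elasticity E = %Δq/%Δp ≈ -0.4100/0.2295 ≈ -1.79.
|E| > 1: demand is elastic over this range.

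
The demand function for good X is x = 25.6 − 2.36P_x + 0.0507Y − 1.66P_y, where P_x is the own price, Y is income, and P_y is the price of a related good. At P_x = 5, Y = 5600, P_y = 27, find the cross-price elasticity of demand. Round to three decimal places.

At the given point, x = 25.6 − 2.36(5) + 0.0507(5600) − 1.66(27) = 25.6 − 11.8 + 283.92 − 44.82 = 252.9.
∂x/∂P_y = −1.66, so E_xy = -1.66·(27/252.9) ≈ -0.177.
E_xy < 0: the goods are complements.

-0.177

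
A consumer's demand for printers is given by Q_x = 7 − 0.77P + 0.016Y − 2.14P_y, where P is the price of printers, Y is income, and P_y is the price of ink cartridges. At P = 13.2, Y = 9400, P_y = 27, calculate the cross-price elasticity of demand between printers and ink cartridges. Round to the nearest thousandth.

Q_x = 7 − 0.77(13.2) + 0.016(9400) − 2.14(27) = 7 − 10.164 + 150.4 − 57.78 = 89.456.
∂Q_x/∂P_y = −2.14, so E_xy = -2.14·(27/89.456) ≈ -0.646.
E_xy < 0: the goods are complements.

-0.646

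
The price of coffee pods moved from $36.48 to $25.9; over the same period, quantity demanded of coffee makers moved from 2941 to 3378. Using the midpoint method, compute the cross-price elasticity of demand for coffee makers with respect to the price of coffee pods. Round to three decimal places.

-0.408

%ΔQ_x = (3378 − 2941)/[(2941+3378)/2] = 437/3159.5 ≈ 0.1383.
%ΔP_y = (25.9 − 36.48)/[(36.48+25.9)/2] ≈ -0.3392.
E_xy = 0.1383/-0.3392 ≈ -0.408.
E_xy < 0, so coffee makers and coffee pods are complements.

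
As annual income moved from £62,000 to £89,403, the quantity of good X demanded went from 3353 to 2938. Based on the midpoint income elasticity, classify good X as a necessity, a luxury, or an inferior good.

inferior

%ΔQ = (2938 − 3353)/[(3353+2938)/2] = -415/3145.5 ≈ -0.1319.
%ΔM = (89,403 − 62,000)/[(62,000+89,403)/2] = 27403/75701.5 ≈ 0.3620.
E_I = %ΔQ/%ΔM ≈ -0.364.
E_I < 0: inferior good.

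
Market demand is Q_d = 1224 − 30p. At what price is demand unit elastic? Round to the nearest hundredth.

20.40

For linear demand Q_d = a − bp, E = −bp/(a − bp). |E| = 1 ⇒ bp = a − bp ⇒ p = a/(2b).
p = 1224/(2·30) = 20.40.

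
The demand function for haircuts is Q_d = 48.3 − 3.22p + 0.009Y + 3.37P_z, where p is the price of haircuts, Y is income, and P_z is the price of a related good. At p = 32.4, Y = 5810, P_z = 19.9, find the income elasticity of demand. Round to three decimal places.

Evaluating quantity at (p, Y, P_z) gives Q_d = 48.3 − 3.22(32.4) + 0.009(5810) + 3.37(19.9) = 48.3 − 104.328 + 52.29 + 67.063 = 63.325.
∂Q_d/∂Y = +0.009, so E_I = 0.009·(5810/63.325) ≈ 0.826.
E_I ∈ (0,1): normal good (necessity).

0.826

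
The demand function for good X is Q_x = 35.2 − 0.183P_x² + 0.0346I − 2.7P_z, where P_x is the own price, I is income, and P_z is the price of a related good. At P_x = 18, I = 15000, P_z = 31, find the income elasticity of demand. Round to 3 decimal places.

Substituting, Q_x = 35.2 − 0.183(18)² + 0.0346(15000) − 2.7(31) = 35.2 − 59.292 + 519 − 83.7 = 411.208.
∂Q_x/∂I = +0.0346, so E_I = 0.0346·(15000/411.208) ≈ 1.262.
E_I > 1: normal good (luxury).

1.262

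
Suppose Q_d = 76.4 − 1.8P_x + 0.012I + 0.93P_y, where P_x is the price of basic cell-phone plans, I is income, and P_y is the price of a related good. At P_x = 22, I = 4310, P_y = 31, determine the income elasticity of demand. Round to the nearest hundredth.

Q_d = 76.4 − 1.8(22) + 0.012(4310) + 0.93(31) = 76.4 − 39.6 + 51.72 + 28.83 = 117.35.
∂Q_d/∂I = +0.012, so E_I = 0.012·(4310/117.35) ≈ 0.44.
E_I ∈ (0,1): normal good (necessity).

0.44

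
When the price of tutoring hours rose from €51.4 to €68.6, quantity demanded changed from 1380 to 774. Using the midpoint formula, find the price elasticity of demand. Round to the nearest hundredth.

-1.96

%ΔQ = (774 − 1380)/[(1380 + 774)/2] = -606/1077 ≈ -0.5627.
%ΔP = (68.6 − 51.4)/[(51.4 + 68.6)/2] = 17.2/60 ≈ 0.2867.
Arc elasticity E = %ΔQ/%ΔP ≈ -0.5627/0.2867 ≈ -1.96.
|E| > 1: demand is elastic over this range.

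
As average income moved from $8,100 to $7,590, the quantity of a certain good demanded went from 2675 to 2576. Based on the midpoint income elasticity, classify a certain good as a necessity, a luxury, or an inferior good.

necessity

%ΔQ = (2576 − 2675)/[(2675+2576)/2] = -99/2625.5 ≈ -0.0377.
%ΔI = (7,590 − 8,100)/[(8,100+7,590)/2] = -510/7845 ≈ -0.0650.
E_I = %ΔQ/%ΔI ≈ 0.580.
E_I ∈ (0,1): normal good (necessity).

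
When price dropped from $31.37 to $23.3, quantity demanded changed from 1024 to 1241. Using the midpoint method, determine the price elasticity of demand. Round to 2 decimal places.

-0.65

%Δq = (1241 − 1024)/[(1024 + 1241)/2] = 217/1132.5 ≈ 0.1916.
%ΔP = (23.3 − 31.37)/[(31.37 + 23.3)/2] = -8.07/27.335 ≈ -0.2952.
Arc elasticity E = %Δq/%ΔP ≈ 0.1916/-0.2952 ≈ -0.65.
|E| < 1: demand is inelastic over this range.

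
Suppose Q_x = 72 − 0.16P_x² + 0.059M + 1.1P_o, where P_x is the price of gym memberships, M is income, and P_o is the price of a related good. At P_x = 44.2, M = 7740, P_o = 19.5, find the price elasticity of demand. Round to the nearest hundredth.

Substituting, Q_x = 72 − 0.16(44.2)² + 0.059(7740) + 1.1(19.5) = 72 − 312.5824 + 456.66 + 21.45 = 237.5276.
∂Q_x/∂P_x = −2·0.16·P_x = -14.144, so E_p = -14.144·(44.2/237.5276) ≈ -2.63.
|E_p| > 1: demand is elastic.

-2.63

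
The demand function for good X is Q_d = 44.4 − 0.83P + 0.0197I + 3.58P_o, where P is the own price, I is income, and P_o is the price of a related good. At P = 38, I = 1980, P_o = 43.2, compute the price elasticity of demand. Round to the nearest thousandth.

-0.153

Q_d = 44.4 − 0.83(38) + 0.0197(1980) + 3.58(43.2) = 44.4 − 31.54 + 39.006 + 154.656 = 206.522.
∂Q_d/∂P = −0.83, so E_p = (−0.83)·(38/206.522) ≈ -0.153.
|E_p| < 1: demand is inelastic.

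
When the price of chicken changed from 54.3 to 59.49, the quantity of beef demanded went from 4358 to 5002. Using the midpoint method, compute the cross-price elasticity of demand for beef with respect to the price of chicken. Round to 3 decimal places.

%ΔQ_x = (5002 − 4358)/[(4358+5002)/2] = 644/4680 ≈ 0.1376.
%ΔP_y = (59.49 − 54.3)/[(54.3+59.49)/2] ≈ 0.0912.
E_xy = 0.1376/0.0912 ≈ 1.509.
E_xy > 0, so beef and chicken are substitutes.

1.509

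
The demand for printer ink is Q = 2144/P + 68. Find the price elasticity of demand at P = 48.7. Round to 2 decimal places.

At P = 48.7, Q = 112.0246.
dQ/dP = −2144/P² = −0.904.
Point elasticity E = (dQ/dP)·(P/Q) = -0.904 × 48.7/112.0246 ≈ -0.39.
|E| < 1, so demand is inelastic at this price.

-0.39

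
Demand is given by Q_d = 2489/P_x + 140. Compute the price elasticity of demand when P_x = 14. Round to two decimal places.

At P_x = 14, Q_d = 317.7857.
dQ_d/dP_x = −2489/P_x² = −12.699.
Point elasticity E = (dQ_d/dP_x)·(P_x/Q_d) = -12.699 × 14/317.7857 ≈ -0.56.
|E| < 1, so demand is inelastic at this price.

-0.56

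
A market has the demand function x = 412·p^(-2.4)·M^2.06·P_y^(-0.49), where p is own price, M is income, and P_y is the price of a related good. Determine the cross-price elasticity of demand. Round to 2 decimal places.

-0.49

For a Cobb–Douglas (constant-elasticity) form x = A·P_y^α·…, the elasticity with respect to P_y equals the exponent α at every point.
Here the exponent on P_y is -0.49, so the cross-price elasticity of demand is -0.49.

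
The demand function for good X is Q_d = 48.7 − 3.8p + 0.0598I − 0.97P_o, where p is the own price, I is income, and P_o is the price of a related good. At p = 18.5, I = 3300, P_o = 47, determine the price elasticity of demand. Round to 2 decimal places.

Q_d = 48.7 − 3.8(18.5) + 0.0598(3300) − 0.97(47) = 48.7 − 70.3 + 197.34 − 45.59 = 130.15.
∂Q_d/∂p = −3.8, so E_p = (−3.8)·(18.5/130.15) ≈ -0.54.
|E_p| < 1: demand is inelastic.

-0.54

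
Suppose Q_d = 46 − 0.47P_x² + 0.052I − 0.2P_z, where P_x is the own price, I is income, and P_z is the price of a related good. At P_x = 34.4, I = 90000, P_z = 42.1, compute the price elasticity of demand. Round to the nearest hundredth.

-0.27

Substituting, Q_d = 46 − 0.47(34.4)² + 0.052(90000) − 0.2(42.1) = 46 − 556.1792 + 4680 − 8.42 = 4161.4008.
∂Q_d/∂P_x = −2·0.47·P_x = -32.336, so E_p = -32.336·(34.4/4161.4008) ≈ -0.27.
|E_p| < 1: demand is inelastic.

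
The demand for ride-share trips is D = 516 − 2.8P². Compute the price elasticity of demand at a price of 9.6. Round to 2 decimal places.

At P = 9.6, D = 257.952.
dD/dP = −2·2.8·P = −53.76.
Point elasticity E = (dD/dP)·(P/D) = -53.76 × 9.6/257.952 ≈ -2.00.
|E| > 1, so demand is elastic at this price.

-2.00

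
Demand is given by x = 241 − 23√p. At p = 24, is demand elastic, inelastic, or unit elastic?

At p = 24, x = 128.3235.
dx/dp = −23/(2√p) = −23/(2·4.899).
Point elasticity E = (dx/dp)·(p/x) = -2.3474 × 24/128.3235 ≈ -0.439.
|E| ≈ 0.439 < 1, so demand is inelastic.

inelastic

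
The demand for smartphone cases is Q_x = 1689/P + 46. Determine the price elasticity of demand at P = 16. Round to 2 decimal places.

-0.70

At P = 16, Q_x = 151.5625.
dQ_x/dP = −1689/P² = −6.5977.
Point elasticity E = (dQ_x/dP)·(P/Q_x) = -6.5977 × 16/151.5625 ≈ -0.70.
|E| < 1, so demand is inelastic at this price.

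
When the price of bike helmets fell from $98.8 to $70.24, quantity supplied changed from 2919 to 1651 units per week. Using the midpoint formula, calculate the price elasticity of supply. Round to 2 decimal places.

%ΔQ = (1651 − 2919)/[(2919 + 1651)/2] = -1268/2285 ≈ -0.5549.
%Δp = (70.24 − 98.8)/[(98.8 + 70.24)/2] = -28.56/84.52 ≈ -0.3379.
Arc elasticity E = %ΔQ/%Δp ≈ -0.5549/-0.3379 ≈ 1.64.
|E| > 1: supply is elastic over this range.

1.64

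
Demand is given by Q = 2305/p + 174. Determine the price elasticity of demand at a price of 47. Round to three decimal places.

At p = 47, Q = 223.0426.
dQ/dp = −2305/p² = −1.0435.
Point elasticity E = (dQ/dp)·(p/Q) = -1.0435 × 47/223.0426 ≈ -0.220.
|E| < 1, so demand is inelastic at this price.

-0.220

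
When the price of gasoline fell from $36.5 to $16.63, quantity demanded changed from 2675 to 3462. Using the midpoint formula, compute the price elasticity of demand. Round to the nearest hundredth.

-0.34

%ΔQ = (3462 − 2675)/[(2675 + 3462)/2] = 787/3068.5 ≈ 0.2565.
%ΔP = (16.63 − 36.5)/[(36.5 + 16.63)/2] = -19.87/26.565 ≈ -0.7480.
Arc elasticity E = %ΔQ/%ΔP ≈ 0.2565/-0.7480 ≈ -0.34.
|E| < 1: demand is inelastic over this range.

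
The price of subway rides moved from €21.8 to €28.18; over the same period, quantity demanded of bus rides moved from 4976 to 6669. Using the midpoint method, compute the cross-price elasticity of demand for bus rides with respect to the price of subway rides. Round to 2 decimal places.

%ΔQ_x = (6669 − 4976)/[(4976+6669)/2] = 1693/5822.5 ≈ 0.2908.
%ΔP_y = (28.18 − 21.8)/[(21.8+28.18)/2] ≈ 0.2553.
E_xy = 0.2908/0.2553 ≈ 1.14.
E_xy > 0, so bus rides and subway rides are substitutes.

1.14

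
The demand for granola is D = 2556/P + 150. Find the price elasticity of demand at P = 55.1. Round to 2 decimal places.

At P = 55.1, D = 196.3884.
dD/dP = −2556/P² = −0.8419.
Point elasticity E = (dD/dP)·(P/D) = -0.8419 × 55.1/196.3884 ≈ -0.24.
|E| < 1, so demand is inelastic at this price.

-0.24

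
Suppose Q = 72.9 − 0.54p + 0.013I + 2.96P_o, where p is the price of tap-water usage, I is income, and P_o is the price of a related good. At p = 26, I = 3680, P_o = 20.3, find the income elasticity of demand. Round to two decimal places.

Q = 72.9 − 0.54(26) + 0.013(3680) + 2.96(20.3) = 72.9 − 14.04 + 47.84 + 60.088 = 166.788.
∂Q/∂I = +0.013, so E_I = 0.013·(3680/166.788) ≈ 0.29.
E_I ∈ (0,1): normal good (necessity).

0.29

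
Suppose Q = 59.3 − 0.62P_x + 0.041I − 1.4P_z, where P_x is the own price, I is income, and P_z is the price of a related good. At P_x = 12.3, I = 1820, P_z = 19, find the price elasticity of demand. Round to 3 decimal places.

At the given point, Q = 59.3 − 0.62(12.3) + 0.041(1820) − 1.4(19) = 59.3 − 7.626 + 74.62 − 26.6 = 99.694.
∂Q/∂P_x = −0.62, so E_p = (−0.62)·(12.3/99.694) ≈ -0.076.
|E_p| < 1: demand is inelastic.

-0.076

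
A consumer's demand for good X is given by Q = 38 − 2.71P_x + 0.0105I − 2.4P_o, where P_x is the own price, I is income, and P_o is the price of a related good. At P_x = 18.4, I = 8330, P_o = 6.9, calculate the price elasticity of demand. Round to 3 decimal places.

-0.845

Evaluating quantity at (P_x, I, P_o) gives Q = 38 − 2.71(18.4) + 0.0105(8330) − 2.4(6.9) = 38 − 49.864 + 87.465 − 16.56 = 59.041.
∂Q/∂P_x = −2.71, so E_p = (−2.71)·(18.4/59.041) ≈ -0.845.
|E_p| < 1: demand is inelastic.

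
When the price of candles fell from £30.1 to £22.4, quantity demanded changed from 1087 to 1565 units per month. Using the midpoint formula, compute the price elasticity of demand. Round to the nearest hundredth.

%ΔQ = (1565 − 1087)/[(1087 + 1565)/2] = 478/1326 ≈ 0.3605.
%ΔP = (22.4 − 30.1)/[(30.1 + 22.4)/2] = -7.7/26.25 ≈ -0.2933.
Arc elasticity E = %ΔQ/%ΔP ≈ 0.3605/-0.2933 ≈ -1.23.
|E| > 1: demand is elastic over this range.

-1.23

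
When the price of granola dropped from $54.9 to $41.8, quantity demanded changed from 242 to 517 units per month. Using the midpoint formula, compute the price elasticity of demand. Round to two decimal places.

-2.67

%ΔQ = (517 − 242)/[(242 + 517)/2] = 275/379.5 ≈ 0.7246.
%ΔP = (41.8 − 54.9)/[(54.9 + 41.8)/2] = -13.1/48.35 ≈ -0.2709.
Arc elasticity E = %ΔQ/%ΔP ≈ 0.7246/-0.2709 ≈ -2.67.
|E| > 1: demand is elastic over this range.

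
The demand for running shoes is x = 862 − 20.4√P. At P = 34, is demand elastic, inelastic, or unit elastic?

inelastic

At P = 34, x = 743.0486.
dx/dP = −20.4/(2√P) = −20.4/(2·5.831).
Point elasticity E = (dx/dP)·(P/x) = -1.7493 × 34/743.0486 ≈ -0.080.
|E| ≈ 0.080 < 1, so demand is inelastic.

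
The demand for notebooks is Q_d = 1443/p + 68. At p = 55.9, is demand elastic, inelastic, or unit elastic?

At p = 55.9, Q_d = 93.814.
dQ_d/dp = −1443/p² = −0.4618.
Point elasticity E = (dQ_d/dp)·(p/Q_d) = -0.4618 × 55.9/93.814 ≈ -0.275.
|E| ≈ 0.275 < 1, so demand is inelastic.

inelastic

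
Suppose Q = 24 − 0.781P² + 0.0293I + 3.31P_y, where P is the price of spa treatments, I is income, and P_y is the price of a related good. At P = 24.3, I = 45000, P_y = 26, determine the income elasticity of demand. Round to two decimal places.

Evaluating quantity at (P, I, P_y) gives Q = 24 − 0.781(24.3)² + 0.0293(45000) + 3.31(26) = 24 − 461.1727 + 1318.5 + 86.06 = 967.3873.
∂Q/∂I = +0.0293, so E_I = 0.0293·(45000/967.3873) ≈ 1.36.
E_I > 1: normal good (luxury).

1.36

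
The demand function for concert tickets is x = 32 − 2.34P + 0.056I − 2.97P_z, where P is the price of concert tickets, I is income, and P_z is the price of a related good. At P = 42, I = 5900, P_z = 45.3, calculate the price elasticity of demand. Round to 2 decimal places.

Substituting, x = 32 − 2.34(42) + 0.056(5900) − 2.97(45.3) = 32 − 98.28 + 330.4 − 134.541 = 129.579.
∂x/∂P = −2.34, so E_p = (−2.34)·(42/129.579) ≈ -0.76.
|E_p| < 1: demand is inelastic.

-0.76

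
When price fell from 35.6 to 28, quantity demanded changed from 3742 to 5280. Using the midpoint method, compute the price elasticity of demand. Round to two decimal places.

%ΔQ = (5280 − 3742)/[(3742 + 5280)/2] = 1538/4511 ≈ 0.3409.
%ΔP = (28 − 35.6)/[(35.6 + 28)/2] = -7.6/31.8 ≈ -0.2390.
Arc elasticity E = %ΔQ/%ΔP ≈ 0.3409/-0.2390 ≈ -1.43.
|E| > 1: demand is elastic over this range.

-1.43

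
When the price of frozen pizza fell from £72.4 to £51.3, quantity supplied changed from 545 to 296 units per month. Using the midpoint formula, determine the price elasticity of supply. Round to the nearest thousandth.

%ΔQ = (296 − 545)/[(545 + 296)/2] = -249/420.5 ≈ -0.5922.
%ΔP = (51.3 − 72.4)/[(72.4 + 51.3)/2] = -21.1/61.85 ≈ -0.3411.
Arc elasticity E = %ΔQ/%ΔP ≈ -0.5922/-0.3411 ≈ 1.736.
|E| > 1: supply is elastic over this range.

1.736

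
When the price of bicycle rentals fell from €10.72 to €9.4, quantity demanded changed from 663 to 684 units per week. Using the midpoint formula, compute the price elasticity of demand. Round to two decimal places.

-0.24

%ΔQ = (684 − 663)/[(663 + 684)/2] = 21/673.5 ≈ 0.0312.
%Δp = (9.4 − 10.72)/[(10.72 + 9.4)/2] = -1.32/10.06 ≈ -0.1312.
Arc elasticity E = %ΔQ/%Δp ≈ 0.0312/-0.1312 ≈ -0.24.
|E| < 1: demand is inelastic over this range.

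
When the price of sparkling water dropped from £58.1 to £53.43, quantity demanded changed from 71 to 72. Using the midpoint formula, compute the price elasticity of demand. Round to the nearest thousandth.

-0.167

%Δq = (72 − 71)/[(71 + 72)/2] = 1/71.5 ≈ 0.0140.
%Δp = (53.43 − 58.1)/[(58.1 + 53.43)/2] = -4.67/55.765 ≈ -0.0837.
Arc elasticity E = %Δq/%Δp ≈ 0.0140/-0.0837 ≈ -0.167.
|E| < 1: demand is inelastic over this range.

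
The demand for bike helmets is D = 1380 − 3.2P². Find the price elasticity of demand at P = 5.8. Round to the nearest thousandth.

-0.169

At P = 5.8, D = 1272.352.
dD/dP = −2·3.2·P = −37.12.
Point elasticity E = (dD/dP)·(P/D) = -37.12 × 5.8/1272.352 ≈ -0.169.
|E| < 1, so demand is inelastic at this price.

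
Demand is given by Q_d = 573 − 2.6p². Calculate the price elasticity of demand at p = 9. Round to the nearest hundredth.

-1.16

At p = 9, Q_d = 362.4.
dQ_d/dp = −2·2.6·p = −46.8.
Point elasticity E = (dQ_d/dp)·(p/Q_d) = -46.8 × 9/362.4 ≈ -1.16.
|E| > 1, so demand is elastic at this price.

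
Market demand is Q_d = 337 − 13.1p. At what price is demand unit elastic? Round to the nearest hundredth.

For linear demand Q_d = a − bp, E = −bp/(a − bp). |E| = 1 ⇒ bp = a − bp ⇒ p = a/(2b).
p = 337/(2·13.1) ≈ 12.86.

12.86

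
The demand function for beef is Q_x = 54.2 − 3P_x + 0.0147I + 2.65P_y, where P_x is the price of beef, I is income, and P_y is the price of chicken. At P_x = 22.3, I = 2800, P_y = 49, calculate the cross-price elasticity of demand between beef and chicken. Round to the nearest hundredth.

0.82

First evaluate Q_x: 54.2 − 3(22.3) + 0.0147(2800) + 2.65(49) = 54.2 − 66.9 + 41.16 + 129.85 = 158.31.
∂Q_x/∂P_y = +2.65, so E_xy = 2.65·(49/158.31) ≈ 0.82.
E_xy > 0: the goods are substitutes.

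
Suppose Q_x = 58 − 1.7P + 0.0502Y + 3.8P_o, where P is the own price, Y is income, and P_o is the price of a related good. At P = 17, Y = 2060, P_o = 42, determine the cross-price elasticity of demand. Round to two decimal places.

0.55

First evaluate Q_x: 58 − 1.7(17) + 0.0502(2060) + 3.8(42) = 58 − 28.9 + 103.412 + 159.6 = 292.112.
∂Q_x/∂P_o = +3.8, so E_xy = 3.8·(42/292.112) ≈ 0.55.
E_xy > 0: the goods are substitutes.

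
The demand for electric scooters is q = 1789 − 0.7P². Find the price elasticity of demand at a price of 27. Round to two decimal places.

At P = 27, q = 1278.7.
dq/dP = −2·0.7·P = −37.8.
Point elasticity E = (dq/dP)·(P/q) = -37.8 × 27/1278.7 ≈ -0.80.
|E| < 1, so demand is inelastic at this price.

-0.80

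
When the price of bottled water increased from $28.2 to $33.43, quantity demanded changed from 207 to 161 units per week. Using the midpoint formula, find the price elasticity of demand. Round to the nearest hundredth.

%Δq = (161 − 207)/[(207 + 161)/2] = -46/184 ≈ -0.2500.
%ΔP = (33.43 − 28.2)/[(28.2 + 33.43)/2] = 5.23/30.815 ≈ 0.1697.
Arc elasticity E = %Δq/%ΔP ≈ -0.2500/0.1697 ≈ -1.47.
|E| > 1: demand is elastic over this range.

-1.47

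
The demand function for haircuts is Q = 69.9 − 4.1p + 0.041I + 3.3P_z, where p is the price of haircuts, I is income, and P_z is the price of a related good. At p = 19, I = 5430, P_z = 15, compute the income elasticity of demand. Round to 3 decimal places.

First evaluate Q: 69.9 − 4.1(19) + 0.041(5430) + 3.3(15) = 69.9 − 77.9 + 222.63 + 49.5 = 264.13.
∂Q/∂I = +0.041, so E_I = 0.041·(5430/264.13) ≈ 0.843.
E_I ∈ (0,1): normal good (necessity).

0.843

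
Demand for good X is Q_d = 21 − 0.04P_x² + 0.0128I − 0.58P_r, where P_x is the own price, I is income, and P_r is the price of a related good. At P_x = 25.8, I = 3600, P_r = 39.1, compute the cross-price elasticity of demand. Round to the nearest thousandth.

At the given point, Q_d = 21 − 0.04(25.8)² + 0.0128(3600) − 0.58(39.1) = 21 − 26.6256 + 46.08 − 22.678 = 17.7764.
∂Q_d/∂P_r = −0.58, so E_xy = -0.58·(39.1/17.7764) ≈ -1.276.
E_xy < 0: the goods are complements.

-1.276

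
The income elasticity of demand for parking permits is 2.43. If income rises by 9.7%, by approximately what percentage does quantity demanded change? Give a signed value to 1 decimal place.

23.6

%ΔQ ≈ E × %ΔI = (2.43) × (9.7%) ≈ 23.6%.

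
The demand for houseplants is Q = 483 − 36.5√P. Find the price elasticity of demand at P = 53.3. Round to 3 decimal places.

-0.615

At P = 53.3, Q = 216.525.
dQ/dP = −36.5/(2√P) = −36.5/(2·7.3007).
Point elasticity E = (dQ/dP)·(P/Q) = -2.4998 × 53.3/216.525 ≈ -0.615.
|E| < 1, so demand is inelastic at this price.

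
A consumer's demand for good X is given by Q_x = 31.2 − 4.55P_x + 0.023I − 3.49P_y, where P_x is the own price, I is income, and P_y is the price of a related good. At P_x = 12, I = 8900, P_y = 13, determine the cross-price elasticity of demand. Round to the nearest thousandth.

Evaluating quantity at (P_x, I, P_y) gives Q_x = 31.2 − 4.55(12) + 0.023(8900) − 3.49(13) = 31.2 − 54.6 + 204.7 − 45.37 = 135.93.
∂Q_x/∂P_y = −3.49, so E_xy = -3.49·(13/135.93) ≈ -0.334.
E_xy < 0: the goods are complements.

-0.334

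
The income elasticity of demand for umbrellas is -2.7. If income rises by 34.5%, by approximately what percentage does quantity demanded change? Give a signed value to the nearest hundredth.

%ΔQ ≈ E × %ΔI = (-2.7) × (34.5%) = -93.15%.

-93.15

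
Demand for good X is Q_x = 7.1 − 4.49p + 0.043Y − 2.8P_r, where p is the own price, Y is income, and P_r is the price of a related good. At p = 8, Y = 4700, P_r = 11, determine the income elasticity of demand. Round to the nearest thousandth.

First evaluate Q_x: 7.1 − 4.49(8) + 0.043(4700) − 2.8(11) = 7.1 − 35.92 + 202.1 − 30.8 = 142.48.
∂Q_x/∂Y = +0.043, so E_I = 0.043·(4700/142.48) ≈ 1.418.
E_I > 1: normal good (luxury).

1.418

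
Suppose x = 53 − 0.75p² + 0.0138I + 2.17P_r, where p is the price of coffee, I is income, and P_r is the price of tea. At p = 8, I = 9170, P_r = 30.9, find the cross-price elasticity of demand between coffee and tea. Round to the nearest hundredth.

x = 53 − 0.75(8)² + 0.0138(9170) + 2.17(30.9) = 53 − 48 + 126.546 + 67.053 = 198.599.
∂x/∂P_r = +2.17, so E_xy = 2.17·(30.9/198.599) ≈ 0.34.
E_xy > 0: the goods are substitutes.

0.34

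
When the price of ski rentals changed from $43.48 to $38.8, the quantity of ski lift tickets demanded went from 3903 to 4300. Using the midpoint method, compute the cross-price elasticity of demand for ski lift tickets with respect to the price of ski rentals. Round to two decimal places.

-0.85

%ΔQ_x = (4300 − 3903)/[(3903+4300)/2] = 397/4101.5 ≈ 0.0968.
%ΔP_y = (38.8 − 43.48)/[(43.48+38.8)/2] ≈ -0.1138.
E_xy = 0.0968/-0.1138 ≈ -0.85.
E_xy < 0, so ski lift tickets and ski rentals are complements.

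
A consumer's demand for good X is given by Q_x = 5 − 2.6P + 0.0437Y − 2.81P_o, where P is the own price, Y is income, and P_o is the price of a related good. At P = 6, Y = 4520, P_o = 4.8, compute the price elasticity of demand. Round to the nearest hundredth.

At the given point, Q_x = 5 − 2.6(6) + 0.0437(4520) − 2.81(4.8) = 5 − 15.6 + 197.524 − 13.488 = 173.436.
∂Q_x/∂P = −2.6, so E_p = (−2.6)·(6/173.436) ≈ -0.09.
|E_p| < 1: demand is inelastic.

-0.09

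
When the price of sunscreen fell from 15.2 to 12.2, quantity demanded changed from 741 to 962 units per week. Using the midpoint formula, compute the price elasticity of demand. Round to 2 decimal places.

-1.19

%ΔQ = (962 − 741)/[(741 + 962)/2] = 221/851.5 ≈ 0.2595.
%Δp = (12.2 − 15.2)/[(15.2 + 12.2)/2] = -3/13.7 ≈ -0.2190.
Arc elasticity E = %ΔQ/%Δp ≈ 0.2595/-0.2190 ≈ -1.19.
|E| > 1: demand is elastic over this range.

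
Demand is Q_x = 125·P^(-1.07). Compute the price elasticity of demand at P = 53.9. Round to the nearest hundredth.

For a Cobb–Douglas (constant-elasticity) form Q_x = A·P^α·…, the elasticity with respect to P equals the exponent α at every point.
Here the exponent on P is -1.07, so the price elasticity of demand is -1.07.

-1.07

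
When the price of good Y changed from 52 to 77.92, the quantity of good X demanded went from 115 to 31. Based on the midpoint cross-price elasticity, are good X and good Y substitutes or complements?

%ΔQ_x = (31 − 115)/[(115+31)/2] = -84/73 ≈ -1.1507.
%ΔP_y = (77.92 − 52)/[(52+77.92)/2] ≈ 0.3990.
E_xy = -1.1507/0.3990 ≈ -2.884.
E_xy < 0, so the goods are complements.

complements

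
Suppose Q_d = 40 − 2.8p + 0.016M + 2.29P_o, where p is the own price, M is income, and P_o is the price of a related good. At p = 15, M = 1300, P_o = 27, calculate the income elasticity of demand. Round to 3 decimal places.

Evaluating quantity at (p, M, P_o) gives Q_d = 40 − 2.8(15) + 0.016(1300) + 2.29(27) = 40 − 42 + 20.8 + 61.83 = 80.63.
∂Q_d/∂M = +0.016, so E_I = 0.016·(1300/80.63) ≈ 0.258.
E_I ∈ (0,1): normal good (necessity).

0.258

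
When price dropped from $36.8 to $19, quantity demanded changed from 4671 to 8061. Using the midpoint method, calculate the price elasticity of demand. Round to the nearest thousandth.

%ΔQ = (8061 − 4671)/[(4671 + 8061)/2] = 3390/6366 ≈ 0.5325.
%ΔP = (19 − 36.8)/[(36.8 + 19)/2] = -17.8/27.9 ≈ -0.6380.
Arc elasticity E = %ΔQ/%ΔP ≈ 0.5325/-0.6380 ≈ -0.835.
|E| < 1: demand is inelastic over this range.

-0.835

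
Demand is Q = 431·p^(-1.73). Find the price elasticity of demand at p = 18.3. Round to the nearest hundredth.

For a Cobb–Douglas (constant-elasticity) form Q = A·p^α·…, the elasticity with respect to p equals the exponent α at every point.
Here the exponent on p is -1.73, so the price elasticity of demand is -1.73.

-1.73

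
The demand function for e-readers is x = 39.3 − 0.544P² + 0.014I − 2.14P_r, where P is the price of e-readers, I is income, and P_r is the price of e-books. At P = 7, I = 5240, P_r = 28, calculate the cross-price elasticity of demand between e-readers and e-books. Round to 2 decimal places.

At the given point, x = 39.3 − 0.544(7)² + 0.014(5240) − 2.14(28) = 39.3 − 26.656 + 73.36 − 59.92 = 26.084.
∂x/∂P_r = −2.14, so E_xy = -2.14·(28/26.084) ≈ -2.30.
E_xy < 0: the goods are complements.

-2.30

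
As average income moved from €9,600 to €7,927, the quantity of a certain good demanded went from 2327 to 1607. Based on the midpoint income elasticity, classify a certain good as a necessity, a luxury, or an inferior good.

%ΔQ = (1607 − 2327)/[(2327+1607)/2] = -720/1967 ≈ -0.3660.
%ΔI = (7,927 − 9,600)/[(9,600+7,927)/2] = -1673/8763.5 ≈ -0.1909.
E_I = %ΔQ/%ΔI ≈ 1.917.
E_I > 1: normal good (luxury).

luxury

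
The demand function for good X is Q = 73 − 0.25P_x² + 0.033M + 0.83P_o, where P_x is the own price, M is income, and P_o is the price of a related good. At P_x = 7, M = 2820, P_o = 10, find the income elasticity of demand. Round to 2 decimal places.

Q = 73 − 0.25(7)² + 0.033(2820) + 0.83(10) = 73 − 12.25 + 93.06 + 8.3 = 162.11.
∂Q/∂M = +0.033, so E_I = 0.033·(2820/162.11) ≈ 0.57.
E_I ∈ (0,1): normal good (necessity).

0.57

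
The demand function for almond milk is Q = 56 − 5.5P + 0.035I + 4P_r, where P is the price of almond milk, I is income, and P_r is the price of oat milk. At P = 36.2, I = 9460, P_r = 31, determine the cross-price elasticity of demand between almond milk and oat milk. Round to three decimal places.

Q = 56 − 5.5(36.2) + 0.035(9460) + 4(31) = 56 − 199.1 + 331.1 + 124 = 312.
∂Q/∂P_r = +4, so E_xy = 4·(31/312) ≈ 0.397.
E_xy > 0: the goods are substitutes.

0.397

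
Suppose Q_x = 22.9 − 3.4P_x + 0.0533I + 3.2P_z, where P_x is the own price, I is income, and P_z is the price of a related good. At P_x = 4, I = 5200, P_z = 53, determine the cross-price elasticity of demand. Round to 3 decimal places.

0.372

Substituting, Q_x = 22.9 − 3.4(4) + 0.0533(5200) + 3.2(53) = 22.9 − 13.6 + 277.16 + 169.6 = 456.06.
∂Q_x/∂P_z = +3.2, so E_xy = 3.2·(53/456.06) ≈ 0.372.
E_xy > 0: the goods are substitutes.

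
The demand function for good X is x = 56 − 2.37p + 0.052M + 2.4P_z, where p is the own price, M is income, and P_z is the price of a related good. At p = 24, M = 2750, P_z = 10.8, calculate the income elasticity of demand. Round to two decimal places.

0.85

At the given point, x = 56 − 2.37(24) + 0.052(2750) + 2.4(10.8) = 56 − 56.88 + 143 + 25.92 = 168.04.
∂x/∂M = +0.052, so E_I = 0.052·(2750/168.04) ≈ 0.85.
E_I ∈ (0,1): normal good (necessity).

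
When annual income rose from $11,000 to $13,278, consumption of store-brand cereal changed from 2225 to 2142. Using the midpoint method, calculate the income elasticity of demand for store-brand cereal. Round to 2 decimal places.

%ΔQ = (2142 − 2225)/[(2225+2142)/2] = -83/2183.5 ≈ -0.0380.
%ΔI = (13,278 − 11,000)/[(11,000+13,278)/2] = 2278/12139 ≈ 0.1877.
E_I = %ΔQ/%ΔI ≈ -0.20.
E_I < 0: inferior good.

-0.20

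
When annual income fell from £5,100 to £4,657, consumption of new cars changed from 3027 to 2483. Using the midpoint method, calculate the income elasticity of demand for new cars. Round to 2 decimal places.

2.17

%ΔQ = (2483 − 3027)/[(3027+2483)/2] = -544/2755 ≈ -0.1975.
%ΔI = (4,657 − 5,100)/[(5,100+4,657)/2] = -443/4878.5 ≈ -0.0908.
E_I = %ΔQ/%ΔI ≈ 2.17.
E_I > 1: normal good (luxury).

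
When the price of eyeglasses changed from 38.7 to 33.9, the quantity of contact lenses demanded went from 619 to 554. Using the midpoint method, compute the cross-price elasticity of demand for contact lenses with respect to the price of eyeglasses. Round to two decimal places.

0.84

%ΔQ_x = (554 − 619)/[(619+554)/2] = -65/586.5 ≈ -0.1108.
%ΔP_y = (33.9 − 38.7)/[(38.7+33.9)/2] ≈ -0.1322.
E_xy = -0.1108/-0.1322 ≈ 0.84.
E_xy > 0, so contact lenses and eyeglasses are substitutes.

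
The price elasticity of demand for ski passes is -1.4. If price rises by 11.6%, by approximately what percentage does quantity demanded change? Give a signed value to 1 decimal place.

%ΔQ ≈ E × %ΔP = (-1.4) × (11.6%) ≈ -16.2%.

-16.2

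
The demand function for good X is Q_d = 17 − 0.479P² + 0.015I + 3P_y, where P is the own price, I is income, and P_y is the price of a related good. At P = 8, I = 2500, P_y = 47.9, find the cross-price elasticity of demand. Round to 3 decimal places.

At the given point, Q_d = 17 − 0.479(8)² + 0.015(2500) + 3(47.9) = 17 − 30.656 + 37.5 + 143.7 = 167.544.
∂Q_d/∂P_y = +3, so E_xy = 3·(47.9/167.544) ≈ 0.858.
E_xy > 0: the goods are substitutes.

0.858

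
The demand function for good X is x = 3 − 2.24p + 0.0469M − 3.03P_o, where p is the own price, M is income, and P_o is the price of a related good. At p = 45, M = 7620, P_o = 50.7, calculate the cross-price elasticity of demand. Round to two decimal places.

x = 3 − 2.24(45) + 0.0469(7620) − 3.03(50.7) = 3 − 100.8 + 357.378 − 153.621 = 105.957.
∂x/∂P_o = −3.03, so E_xy = -3.03·(50.7/105.957) ≈ -1.45.
E_xy < 0: the goods are complements.

-1.45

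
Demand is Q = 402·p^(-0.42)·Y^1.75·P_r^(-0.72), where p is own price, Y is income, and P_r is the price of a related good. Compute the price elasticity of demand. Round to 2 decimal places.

For a Cobb–Douglas (constant-elasticity) form Q = A·p^α·…, the elasticity with respect to p equals the exponent α at every point.
Here the exponent on p is -0.42, so the price elasticity of demand is -0.42.

-0.42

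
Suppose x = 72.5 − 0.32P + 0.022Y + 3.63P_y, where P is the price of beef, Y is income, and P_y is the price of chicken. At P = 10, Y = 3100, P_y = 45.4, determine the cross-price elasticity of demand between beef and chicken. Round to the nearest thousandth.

0.545

Evaluating quantity at (P, Y, P_y) gives x = 72.5 − 0.32(10) + 0.022(3100) + 3.63(45.4) = 72.5 − 3.2 + 68.2 + 164.802 = 302.302.
∂x/∂P_y = +3.63, so E_xy = 3.63·(45.4/302.302) ≈ 0.545.
E_xy > 0: the goods are substitutes.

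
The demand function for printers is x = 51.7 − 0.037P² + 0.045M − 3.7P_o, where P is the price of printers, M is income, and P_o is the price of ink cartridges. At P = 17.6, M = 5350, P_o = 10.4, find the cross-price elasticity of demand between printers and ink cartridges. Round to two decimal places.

-0.16

Evaluating quantity at (P, M, P_o) gives x = 51.7 − 0.037(17.6)² + 0.045(5350) − 3.7(10.4) = 51.7 − 11.4611 + 240.75 − 38.48 = 242.5089.
∂x/∂P_o = −3.7, so E_xy = -3.7·(10.4/242.5089) ≈ -0.16.
E_xy < 0: the goods are complements.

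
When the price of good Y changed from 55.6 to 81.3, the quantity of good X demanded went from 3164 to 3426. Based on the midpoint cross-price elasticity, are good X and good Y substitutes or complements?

substitutes

%ΔQ_x = (3426 − 3164)/[(3164+3426)/2] = 262/3295 ≈ 0.0795.
%ΔP_y = (81.3 − 55.6)/[(55.6+81.3)/2] ≈ 0.3755.
E_xy = 0.0795/0.3755 ≈ 0.212.
E_xy > 0, so the goods are substitutes.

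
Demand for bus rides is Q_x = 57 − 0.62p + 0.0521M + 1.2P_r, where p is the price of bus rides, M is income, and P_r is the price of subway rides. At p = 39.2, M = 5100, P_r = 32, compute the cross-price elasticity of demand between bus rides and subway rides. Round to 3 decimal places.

Substituting, Q_x = 57 − 0.62(39.2) + 0.0521(5100) + 1.2(32) = 57 − 24.304 + 265.71 + 38.4 = 336.806.
∂Q_x/∂P_r = +1.2, so E_xy = 1.2·(32/336.806) ≈ 0.114.
E_xy > 0: the goods are substitutes.

0.114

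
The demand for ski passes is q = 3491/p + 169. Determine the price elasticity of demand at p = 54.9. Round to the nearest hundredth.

At p = 54.9, q = 232.5883.
dq/dp = −3491/p² = −1.1583.
Point elasticity E = (dq/dp)·(p/q) = -1.1583 × 54.9/232.5883 ≈ -0.27.
|E| < 1, so demand is inelastic at this price.

-0.27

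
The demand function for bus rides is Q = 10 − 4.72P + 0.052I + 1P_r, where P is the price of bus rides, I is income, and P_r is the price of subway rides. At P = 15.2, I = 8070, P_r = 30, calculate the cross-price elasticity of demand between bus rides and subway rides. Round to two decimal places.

0.08

Substituting, Q = 10 − 4.72(15.2) + 0.052(8070) + 1(30) = 10 − 71.744 + 419.64 + 30 = 387.896.
∂Q/∂P_r = +1, so E_xy = 1·(30/387.896) ≈ 0.08.
E_xy > 0: the goods are substitutes.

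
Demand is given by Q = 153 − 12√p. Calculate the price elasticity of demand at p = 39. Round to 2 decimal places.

-0.48

At p = 39, Q = 78.06.
dQ/dp = −12/(2√p) = −12/(2·6.245).
Point elasticity E = (dQ/dp)·(p/Q) = -0.9608 × 39/78.06 ≈ -0.48.
|E| < 1, so demand is inelastic at this price.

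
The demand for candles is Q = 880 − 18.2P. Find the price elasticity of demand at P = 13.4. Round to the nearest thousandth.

At P = 13.4, Q = 636.12.
dQ/dP = −18.2.
Point elasticity E = (dQ/dP)·(P/Q) = -18.2 × 13.4/636.12 ≈ -0.383.
|E| < 1, so demand is inelastic at this price.

-0.383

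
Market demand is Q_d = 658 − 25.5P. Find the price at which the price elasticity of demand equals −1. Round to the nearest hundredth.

12.90

For linear demand Q_d = a − bP, E = −bP/(a − bP). |E| = 1 ⇒ bP = a − bP ⇒ P = a/(2b).
P = 658/(2·25.5) ≈ 12.90.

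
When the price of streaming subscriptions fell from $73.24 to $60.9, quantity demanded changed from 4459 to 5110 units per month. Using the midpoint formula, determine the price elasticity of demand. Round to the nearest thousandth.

-0.740

%ΔQ = (5110 − 4459)/[(4459 + 5110)/2] = 651/4784.5 ≈ 0.1361.
%ΔP = (60.9 − 73.24)/[(73.24 + 60.9)/2] = -12.34/67.07 ≈ -0.1840.
Arc elasticity E = %ΔQ/%ΔP ≈ 0.1361/-0.1840 ≈ -0.740.
|E| < 1: demand is inelastic over this range.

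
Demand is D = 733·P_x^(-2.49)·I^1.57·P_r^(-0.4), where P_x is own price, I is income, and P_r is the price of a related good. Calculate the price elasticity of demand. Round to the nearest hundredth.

For a Cobb–Douglas (constant-elasticity) form D = A·P_x^α·…, the elasticity with respect to P_x equals the exponent α at every point.
Here the exponent on P_x is -2.49, so the price elasticity of demand is -2.49.

-2.49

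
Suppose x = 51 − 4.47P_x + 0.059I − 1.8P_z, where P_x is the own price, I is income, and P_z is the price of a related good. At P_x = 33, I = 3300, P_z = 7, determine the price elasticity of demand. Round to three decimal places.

First evaluate x: 51 − 4.47(33) + 0.059(3300) − 1.8(7) = 51 − 147.51 + 194.7 − 12.6 = 85.59.
∂x/∂P_x = −4.47, so E_p = (−4.47)·(33/85.59) ≈ -1.723.
|E_p| > 1: demand is elastic.

-1.723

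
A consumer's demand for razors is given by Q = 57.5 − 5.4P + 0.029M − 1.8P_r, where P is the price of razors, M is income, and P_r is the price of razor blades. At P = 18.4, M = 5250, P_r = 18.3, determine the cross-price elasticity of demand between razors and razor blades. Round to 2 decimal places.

First evaluate Q: 57.5 − 5.4(18.4) + 0.029(5250) − 1.8(18.3) = 57.5 − 99.36 + 152.25 − 32.94 = 77.45.
∂Q/∂P_r = −1.8, so E_xy = -1.8·(18.3/77.45) ≈ -0.43.
E_xy < 0: the goods are complements.

-0.43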